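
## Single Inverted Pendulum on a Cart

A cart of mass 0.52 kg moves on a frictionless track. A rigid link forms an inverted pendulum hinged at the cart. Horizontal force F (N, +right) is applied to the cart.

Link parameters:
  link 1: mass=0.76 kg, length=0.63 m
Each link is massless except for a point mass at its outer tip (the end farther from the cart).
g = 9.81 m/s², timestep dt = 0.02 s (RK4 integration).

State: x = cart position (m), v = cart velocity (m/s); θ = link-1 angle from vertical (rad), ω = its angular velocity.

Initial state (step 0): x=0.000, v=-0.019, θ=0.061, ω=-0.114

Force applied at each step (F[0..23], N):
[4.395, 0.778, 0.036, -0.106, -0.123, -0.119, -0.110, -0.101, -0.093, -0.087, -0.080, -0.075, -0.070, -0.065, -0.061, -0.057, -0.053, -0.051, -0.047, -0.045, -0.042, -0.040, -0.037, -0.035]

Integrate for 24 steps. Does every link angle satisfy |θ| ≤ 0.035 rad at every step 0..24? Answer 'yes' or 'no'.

Answer: no

Derivation:
apply F[0]=+4.395 → step 1: x=0.001, v=0.132, θ=0.057, ω=-0.336
apply F[1]=+0.778 → step 2: x=0.004, v=0.147, θ=0.050, ω=-0.342
apply F[2]=+0.036 → step 3: x=0.007, v=0.135, θ=0.043, ω=-0.309
apply F[3]=-0.106 → step 4: x=0.009, v=0.120, θ=0.037, ω=-0.272
apply F[4]=-0.123 → step 5: x=0.012, v=0.105, θ=0.032, ω=-0.238
apply F[5]=-0.119 → step 6: x=0.014, v=0.092, θ=0.028, ω=-0.208
apply F[6]=-0.110 → step 7: x=0.015, v=0.080, θ=0.024, ω=-0.181
apply F[7]=-0.101 → step 8: x=0.017, v=0.070, θ=0.021, ω=-0.158
apply F[8]=-0.093 → step 9: x=0.018, v=0.061, θ=0.018, ω=-0.138
apply F[9]=-0.087 → step 10: x=0.019, v=0.053, θ=0.015, ω=-0.120
apply F[10]=-0.080 → step 11: x=0.020, v=0.046, θ=0.013, ω=-0.104
apply F[11]=-0.075 → step 12: x=0.021, v=0.040, θ=0.011, ω=-0.091
apply F[12]=-0.070 → step 13: x=0.022, v=0.034, θ=0.009, ω=-0.079
apply F[13]=-0.065 → step 14: x=0.022, v=0.029, θ=0.008, ω=-0.068
apply F[14]=-0.061 → step 15: x=0.023, v=0.025, θ=0.006, ω=-0.059
apply F[15]=-0.057 → step 16: x=0.023, v=0.021, θ=0.005, ω=-0.051
apply F[16]=-0.053 → step 17: x=0.024, v=0.018, θ=0.004, ω=-0.044
apply F[17]=-0.051 → step 18: x=0.024, v=0.015, θ=0.004, ω=-0.038
apply F[18]=-0.047 → step 19: x=0.024, v=0.012, θ=0.003, ω=-0.033
apply F[19]=-0.045 → step 20: x=0.025, v=0.009, θ=0.002, ω=-0.028
apply F[20]=-0.042 → step 21: x=0.025, v=0.007, θ=0.002, ω=-0.024
apply F[21]=-0.040 → step 22: x=0.025, v=0.005, θ=0.001, ω=-0.021
apply F[22]=-0.037 → step 23: x=0.025, v=0.004, θ=0.001, ω=-0.018
apply F[23]=-0.035 → step 24: x=0.025, v=0.002, θ=0.001, ω=-0.015
Max |angle| over trajectory = 0.061 rad; bound = 0.035 → exceeded.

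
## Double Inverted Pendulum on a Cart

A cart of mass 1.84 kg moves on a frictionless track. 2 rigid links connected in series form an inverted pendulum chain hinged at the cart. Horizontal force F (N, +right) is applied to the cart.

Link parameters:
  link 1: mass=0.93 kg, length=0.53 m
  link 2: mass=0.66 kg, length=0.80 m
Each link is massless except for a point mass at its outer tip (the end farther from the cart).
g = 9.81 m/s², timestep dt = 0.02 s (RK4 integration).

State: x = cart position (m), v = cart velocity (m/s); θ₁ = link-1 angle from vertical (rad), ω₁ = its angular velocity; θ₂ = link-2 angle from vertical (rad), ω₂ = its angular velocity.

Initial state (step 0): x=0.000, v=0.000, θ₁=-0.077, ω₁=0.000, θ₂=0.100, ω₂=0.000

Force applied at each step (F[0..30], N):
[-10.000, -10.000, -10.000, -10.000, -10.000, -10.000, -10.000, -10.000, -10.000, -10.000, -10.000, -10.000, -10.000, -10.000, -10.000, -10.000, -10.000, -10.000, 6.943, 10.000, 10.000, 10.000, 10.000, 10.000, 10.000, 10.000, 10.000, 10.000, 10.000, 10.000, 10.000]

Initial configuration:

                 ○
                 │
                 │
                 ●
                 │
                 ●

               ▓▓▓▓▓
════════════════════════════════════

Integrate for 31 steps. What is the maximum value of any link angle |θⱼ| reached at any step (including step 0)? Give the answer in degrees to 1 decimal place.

Answer: 92.8°

Derivation:
apply F[0]=-10.000 → step 1: x=-0.001, v=-0.096, θ₁=-0.076, ω₁=0.105, θ₂=0.101, ω₂=0.075
apply F[1]=-10.000 → step 2: x=-0.004, v=-0.192, θ₁=-0.073, ω₁=0.213, θ₂=0.103, ω₂=0.149
apply F[2]=-10.000 → step 3: x=-0.009, v=-0.288, θ₁=-0.067, ω₁=0.323, θ₂=0.107, ω₂=0.222
apply F[3]=-10.000 → step 4: x=-0.015, v=-0.386, θ₁=-0.060, ω₁=0.440, θ₂=0.112, ω₂=0.294
apply F[4]=-10.000 → step 5: x=-0.024, v=-0.486, θ₁=-0.050, ω₁=0.564, θ₂=0.118, ω₂=0.365
apply F[5]=-10.000 → step 6: x=-0.035, v=-0.587, θ₁=-0.037, ω₁=0.697, θ₂=0.126, ω₂=0.432
apply F[6]=-10.000 → step 7: x=-0.048, v=-0.691, θ₁=-0.022, ω₁=0.843, θ₂=0.136, ω₂=0.497
apply F[7]=-10.000 → step 8: x=-0.062, v=-0.798, θ₁=-0.003, ω₁=1.003, θ₂=0.146, ω₂=0.557
apply F[8]=-10.000 → step 9: x=-0.079, v=-0.907, θ₁=0.018, ω₁=1.179, θ₂=0.158, ω₂=0.611
apply F[9]=-10.000 → step 10: x=-0.099, v=-1.021, θ₁=0.044, ω₁=1.375, θ₂=0.171, ω₂=0.660
apply F[10]=-10.000 → step 11: x=-0.120, v=-1.137, θ₁=0.074, ω₁=1.591, θ₂=0.184, ω₂=0.701
apply F[11]=-10.000 → step 12: x=-0.144, v=-1.258, θ₁=0.108, ω₁=1.831, θ₂=0.199, ω₂=0.733
apply F[12]=-10.000 → step 13: x=-0.171, v=-1.381, θ₁=0.147, ω₁=2.095, θ₂=0.214, ω₂=0.756
apply F[13]=-10.000 → step 14: x=-0.200, v=-1.506, θ₁=0.192, ω₁=2.383, θ₂=0.229, ω₂=0.769
apply F[14]=-10.000 → step 15: x=-0.231, v=-1.632, θ₁=0.242, ω₁=2.692, θ₂=0.244, ω₂=0.773
apply F[15]=-10.000 → step 16: x=-0.265, v=-1.756, θ₁=0.299, ω₁=3.017, θ₂=0.260, ω₂=0.771
apply F[16]=-10.000 → step 17: x=-0.301, v=-1.874, θ₁=0.363, ω₁=3.351, θ₂=0.275, ω₂=0.766
apply F[17]=-10.000 → step 18: x=-0.340, v=-1.984, θ₁=0.434, ω₁=3.684, θ₂=0.290, ω₂=0.765
apply F[18]=+6.943 → step 19: x=-0.379, v=-1.928, θ₁=0.508, ω₁=3.767, θ₂=0.305, ω₂=0.748
apply F[19]=+10.000 → step 20: x=-0.417, v=-1.843, θ₁=0.584, ω₁=3.837, θ₂=0.320, ω₂=0.722
apply F[20]=+10.000 → step 21: x=-0.453, v=-1.756, θ₁=0.662, ω₁=3.935, θ₂=0.334, ω₂=0.694
apply F[21]=+10.000 → step 22: x=-0.487, v=-1.666, θ₁=0.742, ω₁=4.056, θ₂=0.348, ω₂=0.669
apply F[22]=+10.000 → step 23: x=-0.519, v=-1.570, θ₁=0.824, ω₁=4.197, θ₂=0.361, ω₂=0.651
apply F[23]=+10.000 → step 24: x=-0.550, v=-1.467, θ₁=0.910, ω₁=4.355, θ₂=0.374, ω₂=0.642
apply F[24]=+10.000 → step 25: x=-0.578, v=-1.354, θ₁=0.998, ω₁=4.528, θ₂=0.387, ω₂=0.649
apply F[25]=+10.000 → step 26: x=-0.604, v=-1.232, θ₁=1.091, ω₁=4.717, θ₂=0.400, ω₂=0.673
apply F[26]=+10.000 → step 27: x=-0.627, v=-1.097, θ₁=1.187, ω₁=4.920, θ₂=0.414, ω₂=0.721
apply F[27]=+10.000 → step 28: x=-0.647, v=-0.949, θ₁=1.288, ω₁=5.141, θ₂=0.429, ω₂=0.796
apply F[28]=+10.000 → step 29: x=-0.665, v=-0.786, θ₁=1.393, ω₁=5.382, θ₂=0.446, ω₂=0.904
apply F[29]=+10.000 → step 30: x=-0.679, v=-0.606, θ₁=1.503, ω₁=5.648, θ₂=0.466, ω₂=1.052
apply F[30]=+10.000 → step 31: x=-0.689, v=-0.409, θ₁=1.619, ω₁=5.943, θ₂=0.488, ω₂=1.247
Max |angle| over trajectory = 1.619 rad = 92.8°.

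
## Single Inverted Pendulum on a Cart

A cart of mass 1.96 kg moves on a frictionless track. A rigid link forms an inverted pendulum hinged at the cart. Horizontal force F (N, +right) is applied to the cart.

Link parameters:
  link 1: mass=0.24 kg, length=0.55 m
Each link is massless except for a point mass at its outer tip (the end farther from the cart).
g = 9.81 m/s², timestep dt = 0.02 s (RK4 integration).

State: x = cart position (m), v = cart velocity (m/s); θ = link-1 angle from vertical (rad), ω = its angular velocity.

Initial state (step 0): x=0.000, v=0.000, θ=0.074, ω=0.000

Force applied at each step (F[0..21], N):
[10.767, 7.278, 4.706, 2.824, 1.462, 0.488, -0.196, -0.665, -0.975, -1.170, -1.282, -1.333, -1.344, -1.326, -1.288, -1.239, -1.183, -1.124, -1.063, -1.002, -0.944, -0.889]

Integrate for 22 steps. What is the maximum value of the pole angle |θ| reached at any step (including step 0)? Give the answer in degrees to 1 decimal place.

Answer: 4.2°

Derivation:
apply F[0]=+10.767 → step 1: x=0.001, v=0.108, θ=0.072, ω=-0.170
apply F[1]=+7.278 → step 2: x=0.004, v=0.181, θ=0.068, ω=-0.276
apply F[2]=+4.706 → step 3: x=0.008, v=0.227, θ=0.062, ω=-0.337
apply F[3]=+2.824 → step 4: x=0.013, v=0.254, θ=0.055, ω=-0.366
apply F[4]=+1.462 → step 5: x=0.018, v=0.268, θ=0.047, ω=-0.373
apply F[5]=+0.488 → step 6: x=0.023, v=0.272, θ=0.040, ω=-0.365
apply F[6]=-0.196 → step 7: x=0.029, v=0.269, θ=0.033, ω=-0.347
apply F[7]=-0.665 → step 8: x=0.034, v=0.262, θ=0.026, ω=-0.322
apply F[8]=-0.975 → step 9: x=0.039, v=0.251, θ=0.020, ω=-0.295
apply F[9]=-1.170 → step 10: x=0.044, v=0.239, θ=0.014, ω=-0.267
apply F[10]=-1.282 → step 11: x=0.049, v=0.226, θ=0.009, ω=-0.238
apply F[11]=-1.333 → step 12: x=0.053, v=0.212, θ=0.005, ω=-0.211
apply F[12]=-1.344 → step 13: x=0.057, v=0.198, θ=0.001, ω=-0.185
apply F[13]=-1.326 → step 14: x=0.061, v=0.184, θ=-0.003, ω=-0.160
apply F[14]=-1.288 → step 15: x=0.065, v=0.171, θ=-0.006, ω=-0.138
apply F[15]=-1.239 → step 16: x=0.068, v=0.159, θ=-0.008, ω=-0.118
apply F[16]=-1.183 → step 17: x=0.071, v=0.147, θ=-0.010, ω=-0.100
apply F[17]=-1.124 → step 18: x=0.074, v=0.136, θ=-0.012, ω=-0.083
apply F[18]=-1.063 → step 19: x=0.077, v=0.125, θ=-0.014, ω=-0.069
apply F[19]=-1.002 → step 20: x=0.079, v=0.115, θ=-0.015, ω=-0.056
apply F[20]=-0.944 → step 21: x=0.081, v=0.106, θ=-0.016, ω=-0.044
apply F[21]=-0.889 → step 22: x=0.083, v=0.098, θ=-0.017, ω=-0.035
Max |angle| over trajectory = 0.074 rad = 4.2°.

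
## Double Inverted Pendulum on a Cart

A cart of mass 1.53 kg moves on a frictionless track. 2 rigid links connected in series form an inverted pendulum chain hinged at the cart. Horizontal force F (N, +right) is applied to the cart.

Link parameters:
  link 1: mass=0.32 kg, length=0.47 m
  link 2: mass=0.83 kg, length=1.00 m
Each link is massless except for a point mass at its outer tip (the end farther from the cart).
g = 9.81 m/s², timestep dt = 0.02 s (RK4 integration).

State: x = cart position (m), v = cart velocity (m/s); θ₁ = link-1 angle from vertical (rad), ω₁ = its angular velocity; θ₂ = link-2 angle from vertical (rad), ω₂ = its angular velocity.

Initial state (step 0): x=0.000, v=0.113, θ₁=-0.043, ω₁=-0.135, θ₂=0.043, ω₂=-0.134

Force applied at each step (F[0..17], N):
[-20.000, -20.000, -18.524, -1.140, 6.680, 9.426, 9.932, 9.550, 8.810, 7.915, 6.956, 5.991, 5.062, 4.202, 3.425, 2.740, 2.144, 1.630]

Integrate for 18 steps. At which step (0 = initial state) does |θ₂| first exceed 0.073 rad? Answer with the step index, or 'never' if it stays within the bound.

apply F[0]=-20.000 → step 1: x=-0.000, v=-0.142, θ₁=-0.041, ω₁=0.294, θ₂=0.041, ω₂=-0.072
apply F[1]=-20.000 → step 2: x=-0.006, v=-0.398, θ₁=-0.031, ω₁=0.738, θ₂=0.040, ω₂=-0.017
apply F[2]=-18.524 → step 3: x=-0.016, v=-0.637, θ₁=-0.012, ω₁=1.171, θ₂=0.040, ω₂=0.026
apply F[3]=-1.140 → step 4: x=-0.029, v=-0.652, θ₁=0.011, ω₁=1.161, θ₂=0.041, ω₂=0.053
apply F[4]=+6.680 → step 5: x=-0.041, v=-0.567, θ₁=0.032, ω₁=0.972, θ₂=0.042, ω₂=0.066
apply F[5]=+9.426 → step 6: x=-0.051, v=-0.450, θ₁=0.049, ω₁=0.738, θ₂=0.044, ω₂=0.067
apply F[6]=+9.932 → step 7: x=-0.059, v=-0.329, θ₁=0.062, ω₁=0.517, θ₂=0.045, ω₂=0.059
apply F[7]=+9.550 → step 8: x=-0.064, v=-0.214, θ₁=0.070, ω₁=0.324, θ₂=0.046, ω₂=0.043
apply F[8]=+8.810 → step 9: x=-0.068, v=-0.110, θ₁=0.075, ω₁=0.164, θ₂=0.047, ω₂=0.024
apply F[9]=+7.915 → step 10: x=-0.069, v=-0.018, θ₁=0.077, ω₁=0.034, θ₂=0.047, ω₂=0.002
apply F[10]=+6.956 → step 11: x=-0.069, v=0.061, θ₁=0.077, ω₁=-0.068, θ₂=0.047, ω₂=-0.020
apply F[11]=+5.991 → step 12: x=-0.067, v=0.128, θ₁=0.075, ω₁=-0.146, θ₂=0.046, ω₂=-0.041
apply F[12]=+5.062 → step 13: x=-0.064, v=0.183, θ₁=0.071, ω₁=-0.202, θ₂=0.045, ω₂=-0.061
apply F[13]=+4.202 → step 14: x=-0.059, v=0.228, θ₁=0.067, ω₁=-0.241, θ₂=0.044, ω₂=-0.078
apply F[14]=+3.425 → step 15: x=-0.055, v=0.263, θ₁=0.062, ω₁=-0.266, θ₂=0.042, ω₂=-0.094
apply F[15]=+2.740 → step 16: x=-0.049, v=0.290, θ₁=0.056, ω₁=-0.279, θ₂=0.040, ω₂=-0.107
apply F[16]=+2.144 → step 17: x=-0.043, v=0.311, θ₁=0.051, ω₁=-0.284, θ₂=0.038, ω₂=-0.117
apply F[17]=+1.630 → step 18: x=-0.037, v=0.325, θ₁=0.045, ω₁=-0.281, θ₂=0.035, ω₂=-0.125
max |θ₂| = 0.047 ≤ 0.073 over all 19 states.

Answer: never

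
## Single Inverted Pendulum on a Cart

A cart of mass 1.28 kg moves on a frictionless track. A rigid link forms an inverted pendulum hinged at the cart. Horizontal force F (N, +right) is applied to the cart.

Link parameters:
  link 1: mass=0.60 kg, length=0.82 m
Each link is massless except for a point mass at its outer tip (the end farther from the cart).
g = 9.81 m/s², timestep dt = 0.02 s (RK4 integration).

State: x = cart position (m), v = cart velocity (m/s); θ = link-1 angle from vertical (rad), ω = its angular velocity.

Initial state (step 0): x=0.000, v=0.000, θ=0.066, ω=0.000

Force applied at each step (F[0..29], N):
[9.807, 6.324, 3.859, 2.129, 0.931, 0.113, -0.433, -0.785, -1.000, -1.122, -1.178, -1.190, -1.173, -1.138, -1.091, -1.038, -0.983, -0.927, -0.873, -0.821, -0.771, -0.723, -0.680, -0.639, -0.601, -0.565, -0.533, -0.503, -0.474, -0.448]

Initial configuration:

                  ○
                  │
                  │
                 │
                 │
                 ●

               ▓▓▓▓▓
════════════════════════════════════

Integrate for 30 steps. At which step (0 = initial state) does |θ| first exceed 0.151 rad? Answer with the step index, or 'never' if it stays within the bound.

apply F[0]=+9.807 → step 1: x=0.001, v=0.147, θ=0.064, ω=-0.163
apply F[1]=+6.324 → step 2: x=0.005, v=0.240, θ=0.060, ω=-0.261
apply F[2]=+3.859 → step 3: x=0.011, v=0.295, θ=0.054, ω=-0.315
apply F[3]=+2.129 → step 4: x=0.017, v=0.323, θ=0.048, ω=-0.337
apply F[4]=+0.931 → step 5: x=0.023, v=0.334, θ=0.041, ω=-0.339
apply F[5]=+0.113 → step 6: x=0.030, v=0.332, θ=0.034, ω=-0.328
apply F[6]=-0.433 → step 7: x=0.037, v=0.323, θ=0.028, ω=-0.309
apply F[7]=-0.785 → step 8: x=0.043, v=0.308, θ=0.022, ω=-0.285
apply F[8]=-1.000 → step 9: x=0.049, v=0.291, θ=0.017, ω=-0.260
apply F[9]=-1.122 → step 10: x=0.055, v=0.272, θ=0.012, ω=-0.233
apply F[10]=-1.178 → step 11: x=0.060, v=0.253, θ=0.007, ω=-0.207
apply F[11]=-1.190 → step 12: x=0.065, v=0.234, θ=0.003, ω=-0.183
apply F[12]=-1.173 → step 13: x=0.069, v=0.215, θ=0.000, ω=-0.160
apply F[13]=-1.138 → step 14: x=0.073, v=0.197, θ=-0.003, ω=-0.139
apply F[14]=-1.091 → step 15: x=0.077, v=0.181, θ=-0.006, ω=-0.119
apply F[15]=-1.038 → step 16: x=0.081, v=0.165, θ=-0.008, ω=-0.102
apply F[16]=-0.983 → step 17: x=0.084, v=0.151, θ=-0.010, ω=-0.086
apply F[17]=-0.927 → step 18: x=0.087, v=0.137, θ=-0.011, ω=-0.072
apply F[18]=-0.873 → step 19: x=0.089, v=0.125, θ=-0.013, ω=-0.060
apply F[19]=-0.821 → step 20: x=0.092, v=0.113, θ=-0.014, ω=-0.049
apply F[20]=-0.771 → step 21: x=0.094, v=0.102, θ=-0.015, ω=-0.039
apply F[21]=-0.723 → step 22: x=0.096, v=0.092, θ=-0.015, ω=-0.031
apply F[22]=-0.680 → step 23: x=0.097, v=0.083, θ=-0.016, ω=-0.023
apply F[23]=-0.639 → step 24: x=0.099, v=0.075, θ=-0.016, ω=-0.017
apply F[24]=-0.601 → step 25: x=0.100, v=0.067, θ=-0.016, ω=-0.011
apply F[25]=-0.565 → step 26: x=0.102, v=0.059, θ=-0.017, ω=-0.006
apply F[26]=-0.533 → step 27: x=0.103, v=0.053, θ=-0.017, ω=-0.002
apply F[27]=-0.503 → step 28: x=0.104, v=0.046, θ=-0.017, ω=0.002
apply F[28]=-0.474 → step 29: x=0.105, v=0.040, θ=-0.017, ω=0.005
apply F[29]=-0.448 → step 30: x=0.105, v=0.035, θ=-0.016, ω=0.008
max |θ| = 0.066 ≤ 0.151 over all 31 states.

Answer: never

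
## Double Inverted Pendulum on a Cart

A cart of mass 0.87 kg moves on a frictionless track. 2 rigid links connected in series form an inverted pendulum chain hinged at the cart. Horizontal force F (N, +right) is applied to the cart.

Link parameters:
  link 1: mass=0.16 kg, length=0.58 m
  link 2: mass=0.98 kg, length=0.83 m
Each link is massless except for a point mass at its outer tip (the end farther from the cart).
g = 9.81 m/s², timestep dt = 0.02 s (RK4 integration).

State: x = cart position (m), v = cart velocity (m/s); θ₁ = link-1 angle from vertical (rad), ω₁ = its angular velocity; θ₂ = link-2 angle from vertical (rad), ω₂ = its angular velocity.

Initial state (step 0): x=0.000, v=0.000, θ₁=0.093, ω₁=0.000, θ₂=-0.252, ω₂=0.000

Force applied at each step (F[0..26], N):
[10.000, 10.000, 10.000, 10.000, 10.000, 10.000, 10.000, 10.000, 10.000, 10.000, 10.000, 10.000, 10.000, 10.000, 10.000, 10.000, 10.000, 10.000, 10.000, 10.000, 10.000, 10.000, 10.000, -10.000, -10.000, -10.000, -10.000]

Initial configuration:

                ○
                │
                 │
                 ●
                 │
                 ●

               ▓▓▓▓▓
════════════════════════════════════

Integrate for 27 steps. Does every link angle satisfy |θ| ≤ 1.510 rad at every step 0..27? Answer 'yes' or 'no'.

Answer: no

Derivation:
apply F[0]=+10.000 → step 1: x=0.002, v=0.215, θ₁=0.094, ω₁=0.087, θ₂=-0.256, ω₂=-0.367
apply F[1]=+10.000 → step 2: x=0.009, v=0.429, θ₁=0.096, ω₁=0.166, θ₂=-0.267, ω₂=-0.729
apply F[2]=+10.000 → step 3: x=0.019, v=0.645, θ₁=0.100, ω₁=0.227, θ₂=-0.285, ω₂=-1.083
apply F[3]=+10.000 → step 4: x=0.034, v=0.861, θ₁=0.105, ω₁=0.260, θ₂=-0.310, ω₂=-1.422
apply F[4]=+10.000 → step 5: x=0.054, v=1.078, θ₁=0.111, ω₁=0.256, θ₂=-0.342, ω₂=-1.743
apply F[5]=+10.000 → step 6: x=0.078, v=1.297, θ₁=0.115, ω₁=0.206, θ₂=-0.379, ω₂=-2.041
apply F[6]=+10.000 → step 7: x=0.106, v=1.517, θ₁=0.118, ω₁=0.104, θ₂=-0.423, ω₂=-2.315
apply F[7]=+10.000 → step 8: x=0.138, v=1.738, θ₁=0.119, ω₁=-0.055, θ₂=-0.472, ω₂=-2.564
apply F[8]=+10.000 → step 9: x=0.175, v=1.961, θ₁=0.116, ω₁=-0.275, θ₂=-0.525, ω₂=-2.787
apply F[9]=+10.000 → step 10: x=0.217, v=2.186, θ₁=0.108, ω₁=-0.557, θ₂=-0.583, ω₂=-2.985
apply F[10]=+10.000 → step 11: x=0.263, v=2.412, θ₁=0.093, ω₁=-0.904, θ₂=-0.645, ω₂=-3.156
apply F[11]=+10.000 → step 12: x=0.313, v=2.639, θ₁=0.071, ω₁=-1.319, θ₂=-0.709, ω₂=-3.295
apply F[12]=+10.000 → step 13: x=0.368, v=2.867, θ₁=0.040, ω₁=-1.804, θ₂=-0.776, ω₂=-3.397
apply F[13]=+10.000 → step 14: x=0.428, v=3.097, θ₁=-0.002, ω₁=-2.361, θ₂=-0.845, ω₂=-3.452
apply F[14]=+10.000 → step 15: x=0.492, v=3.327, θ₁=-0.055, ω₁=-2.993, θ₂=-0.914, ω₂=-3.444
apply F[15]=+10.000 → step 16: x=0.561, v=3.555, θ₁=-0.122, ω₁=-3.703, θ₂=-0.982, ω₂=-3.354
apply F[16]=+10.000 → step 17: x=0.634, v=3.778, θ₁=-0.204, ω₁=-4.496, θ₂=-1.047, ω₂=-3.156
apply F[17]=+10.000 → step 18: x=0.712, v=3.990, θ₁=-0.302, ω₁=-5.381, θ₂=-1.107, ω₂=-2.816
apply F[18]=+10.000 → step 19: x=0.794, v=4.179, θ₁=-0.420, ω₁=-6.384, θ₂=-1.159, ω₂=-2.288
apply F[19]=+10.000 → step 20: x=0.879, v=4.320, θ₁=-0.559, ω₁=-7.555, θ₂=-1.197, ω₂=-1.510
apply F[20]=+10.000 → step 21: x=0.966, v=4.359, θ₁=-0.724, ω₁=-8.979, θ₂=-1.217, ω₂=-0.400
apply F[21]=+10.000 → step 22: x=1.052, v=4.160, θ₁=-0.920, ω₁=-10.628, θ₂=-1.211, ω₂=1.035
apply F[22]=+10.000 → step 23: x=1.129, v=3.551, θ₁=-1.145, ω₁=-11.615, θ₂=-1.178, ω₂=2.044
apply F[23]=-10.000 → step 24: x=1.191, v=2.629, θ₁=-1.371, ω₁=-10.894, θ₂=-1.140, ω₂=1.599
apply F[24]=-10.000 → step 25: x=1.236, v=1.952, θ₁=-1.579, ω₁=-9.973, θ₂=-1.117, ω₂=0.617
apply F[25]=-10.000 → step 26: x=1.270, v=1.438, θ₁=-1.772, ω₁=-9.373, θ₂=-1.115, ω₂=-0.369
apply F[26]=-10.000 → step 27: x=1.294, v=1.001, θ₁=-1.956, ω₁=-9.034, θ₂=-1.132, ω₂=-1.325
Max |angle| over trajectory = 1.956 rad; bound = 1.510 → exceeded.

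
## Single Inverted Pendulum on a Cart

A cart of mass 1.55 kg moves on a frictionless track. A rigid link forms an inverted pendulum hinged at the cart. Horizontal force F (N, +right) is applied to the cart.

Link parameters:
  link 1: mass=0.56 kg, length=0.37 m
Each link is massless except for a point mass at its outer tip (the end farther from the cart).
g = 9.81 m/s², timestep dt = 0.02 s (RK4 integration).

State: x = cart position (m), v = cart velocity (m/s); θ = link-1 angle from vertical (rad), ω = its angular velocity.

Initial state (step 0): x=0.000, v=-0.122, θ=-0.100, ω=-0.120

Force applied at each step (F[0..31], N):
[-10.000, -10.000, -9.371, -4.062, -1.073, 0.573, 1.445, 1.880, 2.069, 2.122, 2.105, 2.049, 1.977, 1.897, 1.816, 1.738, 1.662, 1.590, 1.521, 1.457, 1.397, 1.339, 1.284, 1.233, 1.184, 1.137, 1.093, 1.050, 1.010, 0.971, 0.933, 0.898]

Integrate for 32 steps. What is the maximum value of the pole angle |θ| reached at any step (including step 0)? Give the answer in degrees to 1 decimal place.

Answer: 5.7°

Derivation:
apply F[0]=-10.000 → step 1: x=-0.004, v=-0.244, θ=-0.100, ω=0.154
apply F[1]=-10.000 → step 2: x=-0.010, v=-0.365, θ=-0.094, ω=0.430
apply F[2]=-9.371 → step 3: x=-0.018, v=-0.480, θ=-0.083, ω=0.691
apply F[3]=-4.062 → step 4: x=-0.028, v=-0.527, θ=-0.068, ω=0.778
apply F[4]=-1.073 → step 5: x=-0.039, v=-0.537, θ=-0.052, ω=0.772
apply F[5]=+0.573 → step 6: x=-0.050, v=-0.526, θ=-0.038, ω=0.720
apply F[6]=+1.445 → step 7: x=-0.060, v=-0.505, θ=-0.024, ω=0.648
apply F[7]=+1.880 → step 8: x=-0.070, v=-0.480, θ=-0.012, ω=0.569
apply F[8]=+2.069 → step 9: x=-0.079, v=-0.453, θ=-0.001, ω=0.493
apply F[9]=+2.122 → step 10: x=-0.088, v=-0.425, θ=0.008, ω=0.421
apply F[10]=+2.105 → step 11: x=-0.096, v=-0.399, θ=0.016, ω=0.356
apply F[11]=+2.049 → step 12: x=-0.104, v=-0.374, θ=0.022, ω=0.299
apply F[12]=+1.977 → step 13: x=-0.111, v=-0.350, θ=0.028, ω=0.248
apply F[13]=+1.897 → step 14: x=-0.118, v=-0.328, θ=0.032, ω=0.203
apply F[14]=+1.816 → step 15: x=-0.124, v=-0.307, θ=0.036, ω=0.165
apply F[15]=+1.738 → step 16: x=-0.130, v=-0.287, θ=0.039, ω=0.131
apply F[16]=+1.662 → step 17: x=-0.136, v=-0.269, θ=0.041, ω=0.102
apply F[17]=+1.590 → step 18: x=-0.141, v=-0.251, θ=0.043, ω=0.077
apply F[18]=+1.521 → step 19: x=-0.146, v=-0.235, θ=0.044, ω=0.056
apply F[19]=+1.457 → step 20: x=-0.150, v=-0.219, θ=0.045, ω=0.037
apply F[20]=+1.397 → step 21: x=-0.154, v=-0.204, θ=0.046, ω=0.021
apply F[21]=+1.339 → step 22: x=-0.158, v=-0.190, θ=0.046, ω=0.008
apply F[22]=+1.284 → step 23: x=-0.162, v=-0.177, θ=0.046, ω=-0.003
apply F[23]=+1.233 → step 24: x=-0.165, v=-0.164, θ=0.046, ω=-0.013
apply F[24]=+1.184 → step 25: x=-0.169, v=-0.152, θ=0.046, ω=-0.021
apply F[25]=+1.137 → step 26: x=-0.172, v=-0.141, θ=0.045, ω=-0.028
apply F[26]=+1.093 → step 27: x=-0.174, v=-0.130, θ=0.045, ω=-0.034
apply F[27]=+1.050 → step 28: x=-0.177, v=-0.119, θ=0.044, ω=-0.039
apply F[28]=+1.010 → step 29: x=-0.179, v=-0.109, θ=0.043, ω=-0.043
apply F[29]=+0.971 → step 30: x=-0.181, v=-0.100, θ=0.042, ω=-0.046
apply F[30]=+0.933 → step 31: x=-0.183, v=-0.091, θ=0.041, ω=-0.048
apply F[31]=+0.898 → step 32: x=-0.185, v=-0.082, θ=0.040, ω=-0.050
Max |angle| over trajectory = 0.100 rad = 5.7°.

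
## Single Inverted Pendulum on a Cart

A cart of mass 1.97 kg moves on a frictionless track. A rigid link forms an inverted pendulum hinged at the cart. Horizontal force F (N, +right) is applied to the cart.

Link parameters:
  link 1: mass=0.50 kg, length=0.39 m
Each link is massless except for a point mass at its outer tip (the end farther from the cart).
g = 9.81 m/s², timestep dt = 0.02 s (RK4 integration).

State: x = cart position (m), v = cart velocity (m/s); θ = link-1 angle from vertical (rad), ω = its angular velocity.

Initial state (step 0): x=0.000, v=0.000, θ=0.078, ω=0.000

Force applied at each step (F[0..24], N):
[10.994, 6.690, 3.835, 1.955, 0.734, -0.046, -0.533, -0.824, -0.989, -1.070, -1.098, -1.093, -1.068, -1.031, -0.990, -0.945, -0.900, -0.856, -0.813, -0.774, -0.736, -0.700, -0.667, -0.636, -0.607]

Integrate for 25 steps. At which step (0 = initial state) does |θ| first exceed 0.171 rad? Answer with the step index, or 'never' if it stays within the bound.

apply F[0]=+10.994 → step 1: x=0.001, v=0.108, θ=0.076, ω=-0.236
apply F[1]=+6.690 → step 2: x=0.004, v=0.172, θ=0.070, ω=-0.364
apply F[2]=+3.835 → step 3: x=0.008, v=0.208, θ=0.062, ω=-0.422
apply F[3]=+1.955 → step 4: x=0.012, v=0.224, θ=0.053, ω=-0.437
apply F[4]=+0.734 → step 5: x=0.017, v=0.230, θ=0.045, ω=-0.425
apply F[5]=-0.046 → step 6: x=0.021, v=0.227, θ=0.036, ω=-0.398
apply F[6]=-0.533 → step 7: x=0.026, v=0.220, θ=0.029, ω=-0.364
apply F[7]=-0.824 → step 8: x=0.030, v=0.210, θ=0.022, ω=-0.327
apply F[8]=-0.989 → step 9: x=0.034, v=0.199, θ=0.016, ω=-0.289
apply F[9]=-1.070 → step 10: x=0.038, v=0.188, θ=0.010, ω=-0.253
apply F[10]=-1.098 → step 11: x=0.041, v=0.176, θ=0.006, ω=-0.220
apply F[11]=-1.093 → step 12: x=0.045, v=0.165, θ=0.001, ω=-0.189
apply F[12]=-1.068 → step 13: x=0.048, v=0.154, θ=-0.002, ω=-0.161
apply F[13]=-1.031 → step 14: x=0.051, v=0.144, θ=-0.005, ω=-0.137
apply F[14]=-0.990 → step 15: x=0.054, v=0.134, θ=-0.007, ω=-0.115
apply F[15]=-0.945 → step 16: x=0.056, v=0.125, θ=-0.010, ω=-0.096
apply F[16]=-0.900 → step 17: x=0.059, v=0.117, θ=-0.011, ω=-0.079
apply F[17]=-0.856 → step 18: x=0.061, v=0.108, θ=-0.013, ω=-0.064
apply F[18]=-0.813 → step 19: x=0.063, v=0.101, θ=-0.014, ω=-0.051
apply F[19]=-0.774 → step 20: x=0.065, v=0.094, θ=-0.015, ω=-0.040
apply F[20]=-0.736 → step 21: x=0.067, v=0.087, θ=-0.016, ω=-0.031
apply F[21]=-0.700 → step 22: x=0.069, v=0.081, θ=-0.016, ω=-0.023
apply F[22]=-0.667 → step 23: x=0.070, v=0.075, θ=-0.016, ω=-0.015
apply F[23]=-0.636 → step 24: x=0.072, v=0.069, θ=-0.017, ω=-0.009
apply F[24]=-0.607 → step 25: x=0.073, v=0.064, θ=-0.017, ω=-0.004
max |θ| = 0.078 ≤ 0.171 over all 26 states.

Answer: never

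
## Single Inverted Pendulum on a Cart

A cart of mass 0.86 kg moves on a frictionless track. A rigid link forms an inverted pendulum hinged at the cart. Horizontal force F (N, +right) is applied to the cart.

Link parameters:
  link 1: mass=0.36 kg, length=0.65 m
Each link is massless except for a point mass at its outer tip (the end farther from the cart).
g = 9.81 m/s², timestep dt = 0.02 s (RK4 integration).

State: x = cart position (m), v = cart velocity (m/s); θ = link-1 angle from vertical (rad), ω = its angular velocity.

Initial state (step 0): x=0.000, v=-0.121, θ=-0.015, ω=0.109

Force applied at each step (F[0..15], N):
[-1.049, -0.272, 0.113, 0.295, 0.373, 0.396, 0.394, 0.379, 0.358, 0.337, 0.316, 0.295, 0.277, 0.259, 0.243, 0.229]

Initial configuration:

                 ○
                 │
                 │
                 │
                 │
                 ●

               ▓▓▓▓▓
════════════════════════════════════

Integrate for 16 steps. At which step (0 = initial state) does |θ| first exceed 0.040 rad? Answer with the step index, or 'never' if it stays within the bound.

apply F[0]=-1.049 → step 1: x=-0.003, v=-0.144, θ=-0.013, ω=0.141
apply F[1]=-0.272 → step 2: x=-0.006, v=-0.150, θ=-0.010, ω=0.146
apply F[2]=+0.113 → step 3: x=-0.009, v=-0.146, θ=-0.007, ω=0.138
apply F[3]=+0.295 → step 4: x=-0.011, v=-0.139, θ=-0.004, ω=0.125
apply F[4]=+0.373 → step 5: x=-0.014, v=-0.130, θ=-0.002, ω=0.111
apply F[5]=+0.396 → step 6: x=-0.017, v=-0.121, θ=0.000, ω=0.096
apply F[6]=+0.394 → step 7: x=-0.019, v=-0.112, θ=0.002, ω=0.082
apply F[7]=+0.379 → step 8: x=-0.021, v=-0.103, θ=0.004, ω=0.070
apply F[8]=+0.358 → step 9: x=-0.023, v=-0.095, θ=0.005, ω=0.059
apply F[9]=+0.337 → step 10: x=-0.025, v=-0.088, θ=0.006, ω=0.049
apply F[10]=+0.316 → step 11: x=-0.027, v=-0.081, θ=0.007, ω=0.041
apply F[11]=+0.295 → step 12: x=-0.028, v=-0.075, θ=0.008, ω=0.033
apply F[12]=+0.277 → step 13: x=-0.030, v=-0.069, θ=0.008, ω=0.027
apply F[13]=+0.259 → step 14: x=-0.031, v=-0.064, θ=0.009, ω=0.021
apply F[14]=+0.243 → step 15: x=-0.032, v=-0.059, θ=0.009, ω=0.016
apply F[15]=+0.229 → step 16: x=-0.033, v=-0.054, θ=0.009, ω=0.012
max |θ| = 0.015 ≤ 0.040 over all 17 states.

Answer: never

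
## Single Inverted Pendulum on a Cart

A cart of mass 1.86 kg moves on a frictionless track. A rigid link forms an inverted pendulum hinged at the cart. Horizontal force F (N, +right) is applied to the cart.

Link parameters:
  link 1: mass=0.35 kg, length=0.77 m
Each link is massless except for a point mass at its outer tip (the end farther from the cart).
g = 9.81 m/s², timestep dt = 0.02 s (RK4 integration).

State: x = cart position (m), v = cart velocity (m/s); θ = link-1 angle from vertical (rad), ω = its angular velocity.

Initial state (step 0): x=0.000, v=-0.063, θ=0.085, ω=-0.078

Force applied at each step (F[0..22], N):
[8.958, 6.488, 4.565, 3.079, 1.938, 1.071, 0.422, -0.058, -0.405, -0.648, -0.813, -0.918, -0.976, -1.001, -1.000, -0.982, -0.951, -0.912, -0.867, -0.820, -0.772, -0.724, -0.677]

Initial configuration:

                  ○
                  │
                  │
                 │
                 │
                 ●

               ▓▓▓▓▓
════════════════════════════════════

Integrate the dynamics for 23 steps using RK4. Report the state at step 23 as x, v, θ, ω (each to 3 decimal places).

Answer: x=0.061, v=0.060, θ=-0.003, ω=-0.050

Derivation:
apply F[0]=+8.958 → step 1: x=-0.000, v=0.030, θ=0.082, ω=-0.177
apply F[1]=+6.488 → step 2: x=0.001, v=0.097, θ=0.078, ω=-0.243
apply F[2]=+4.565 → step 3: x=0.003, v=0.143, θ=0.073, ω=-0.284
apply F[3]=+3.079 → step 4: x=0.007, v=0.174, θ=0.067, ω=-0.305
apply F[4]=+1.938 → step 5: x=0.010, v=0.192, θ=0.061, ω=-0.313
apply F[5]=+1.071 → step 6: x=0.014, v=0.202, θ=0.055, ω=-0.311
apply F[6]=+0.422 → step 7: x=0.018, v=0.204, θ=0.049, ω=-0.301
apply F[7]=-0.058 → step 8: x=0.022, v=0.202, θ=0.043, ω=-0.286
apply F[8]=-0.405 → step 9: x=0.026, v=0.196, θ=0.037, ω=-0.269
apply F[9]=-0.648 → step 10: x=0.030, v=0.188, θ=0.032, ω=-0.249
apply F[10]=-0.813 → step 11: x=0.034, v=0.178, θ=0.027, ω=-0.229
apply F[11]=-0.918 → step 12: x=0.037, v=0.167, θ=0.023, ω=-0.208
apply F[12]=-0.976 → step 13: x=0.040, v=0.156, θ=0.019, ω=-0.188
apply F[13]=-1.001 → step 14: x=0.043, v=0.145, θ=0.015, ω=-0.169
apply F[14]=-1.000 → step 15: x=0.046, v=0.133, θ=0.012, ω=-0.151
apply F[15]=-0.982 → step 16: x=0.049, v=0.122, θ=0.009, ω=-0.134
apply F[16]=-0.951 → step 17: x=0.051, v=0.112, θ=0.007, ω=-0.119
apply F[17]=-0.912 → step 18: x=0.053, v=0.102, θ=0.004, ω=-0.104
apply F[18]=-0.867 → step 19: x=0.055, v=0.092, θ=0.003, ω=-0.091
apply F[19]=-0.820 → step 20: x=0.057, v=0.083, θ=0.001, ω=-0.079
apply F[20]=-0.772 → step 21: x=0.058, v=0.075, θ=-0.001, ω=-0.068
apply F[21]=-0.724 → step 22: x=0.060, v=0.067, θ=-0.002, ω=-0.059
apply F[22]=-0.677 → step 23: x=0.061, v=0.060, θ=-0.003, ω=-0.050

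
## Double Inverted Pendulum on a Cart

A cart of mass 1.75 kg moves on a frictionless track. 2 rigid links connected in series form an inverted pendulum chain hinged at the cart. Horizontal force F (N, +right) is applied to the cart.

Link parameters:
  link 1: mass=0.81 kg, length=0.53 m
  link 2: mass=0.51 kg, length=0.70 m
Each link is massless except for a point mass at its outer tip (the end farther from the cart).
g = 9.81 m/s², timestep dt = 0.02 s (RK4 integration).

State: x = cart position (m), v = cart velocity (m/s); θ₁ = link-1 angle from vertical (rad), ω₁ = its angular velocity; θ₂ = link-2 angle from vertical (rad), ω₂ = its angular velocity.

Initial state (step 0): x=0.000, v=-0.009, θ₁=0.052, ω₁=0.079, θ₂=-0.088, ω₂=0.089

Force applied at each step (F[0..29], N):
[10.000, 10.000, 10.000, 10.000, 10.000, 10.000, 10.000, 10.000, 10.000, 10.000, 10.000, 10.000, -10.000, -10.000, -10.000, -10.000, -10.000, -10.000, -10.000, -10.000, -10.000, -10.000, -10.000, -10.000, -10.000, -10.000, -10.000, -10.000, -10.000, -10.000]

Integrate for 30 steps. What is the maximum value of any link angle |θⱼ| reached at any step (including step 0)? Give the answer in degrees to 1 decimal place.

apply F[0]=+10.000 → step 1: x=0.001, v=0.097, θ₁=0.052, ω₁=-0.070, θ₂=-0.087, ω₂=0.025
apply F[1]=+10.000 → step 2: x=0.004, v=0.204, θ₁=0.049, ω₁=-0.220, θ₂=-0.087, ω₂=-0.039
apply F[2]=+10.000 → step 3: x=0.009, v=0.311, θ₁=0.043, ω₁=-0.374, θ₂=-0.088, ω₂=-0.101
apply F[3]=+10.000 → step 4: x=0.016, v=0.420, θ₁=0.034, ω₁=-0.534, θ₂=-0.091, ω₂=-0.159
apply F[4]=+10.000 → step 5: x=0.026, v=0.530, θ₁=0.022, ω₁=-0.704, θ₂=-0.095, ω₂=-0.213
apply F[5]=+10.000 → step 6: x=0.038, v=0.642, θ₁=0.006, ω₁=-0.886, θ₂=-0.100, ω₂=-0.262
apply F[6]=+10.000 → step 7: x=0.052, v=0.757, θ₁=-0.014, ω₁=-1.082, θ₂=-0.105, ω₂=-0.305
apply F[7]=+10.000 → step 8: x=0.068, v=0.875, θ₁=-0.037, ω₁=-1.296, θ₂=-0.112, ω₂=-0.339
apply F[8]=+10.000 → step 9: x=0.087, v=0.996, θ₁=-0.066, ω₁=-1.530, θ₂=-0.119, ω₂=-0.364
apply F[9]=+10.000 → step 10: x=0.108, v=1.119, θ₁=-0.099, ω₁=-1.786, θ₂=-0.126, ω₂=-0.379
apply F[10]=+10.000 → step 11: x=0.131, v=1.246, θ₁=-0.137, ω₁=-2.064, θ₂=-0.134, ω₂=-0.383
apply F[11]=+10.000 → step 12: x=0.158, v=1.375, θ₁=-0.181, ω₁=-2.365, θ₂=-0.141, ω₂=-0.377
apply F[12]=-10.000 → step 13: x=0.184, v=1.284, θ₁=-0.228, ω₁=-2.283, θ₂=-0.149, ω₂=-0.356
apply F[13]=-10.000 → step 14: x=0.209, v=1.198, θ₁=-0.273, ω₁=-2.237, θ₂=-0.156, ω₂=-0.320
apply F[14]=-10.000 → step 15: x=0.232, v=1.118, θ₁=-0.318, ω₁=-2.225, θ₂=-0.161, ω₂=-0.271
apply F[15]=-10.000 → step 16: x=0.254, v=1.043, θ₁=-0.362, ω₁=-2.246, θ₂=-0.166, ω₂=-0.208
apply F[16]=-10.000 → step 17: x=0.274, v=0.971, θ₁=-0.408, ω₁=-2.296, θ₂=-0.170, ω₂=-0.133
apply F[17]=-10.000 → step 18: x=0.293, v=0.902, θ₁=-0.454, ω₁=-2.375, θ₂=-0.171, ω₂=-0.047
apply F[18]=-10.000 → step 19: x=0.310, v=0.834, θ₁=-0.503, ω₁=-2.478, θ₂=-0.171, ω₂=0.048
apply F[19]=-10.000 → step 20: x=0.326, v=0.768, θ₁=-0.554, ω₁=-2.605, θ₂=-0.170, ω₂=0.149
apply F[20]=-10.000 → step 21: x=0.341, v=0.700, θ₁=-0.607, ω₁=-2.750, θ₂=-0.165, ω₂=0.255
apply F[21]=-10.000 → step 22: x=0.354, v=0.631, θ₁=-0.664, ω₁=-2.913, θ₂=-0.159, ω₂=0.362
apply F[22]=-10.000 → step 23: x=0.366, v=0.558, θ₁=-0.724, ω₁=-3.088, θ₂=-0.151, ω₂=0.465
apply F[23]=-10.000 → step 24: x=0.376, v=0.481, θ₁=-0.787, ω₁=-3.275, θ₂=-0.141, ω₂=0.561
apply F[24]=-10.000 → step 25: x=0.385, v=0.399, θ₁=-0.855, ω₁=-3.471, θ₂=-0.129, ω₂=0.646
apply F[25]=-10.000 → step 26: x=0.392, v=0.310, θ₁=-0.926, ω₁=-3.675, θ₂=-0.115, ω₂=0.715
apply F[26]=-10.000 → step 27: x=0.397, v=0.213, θ₁=-1.002, ω₁=-3.887, θ₂=-0.100, ω₂=0.764
apply F[27]=-10.000 → step 28: x=0.401, v=0.107, θ₁=-1.082, ω₁=-4.108, θ₂=-0.085, ω₂=0.789
apply F[28]=-10.000 → step 29: x=0.402, v=-0.008, θ₁=-1.166, ω₁=-4.342, θ₂=-0.069, ω₂=0.786
apply F[29]=-10.000 → step 30: x=0.400, v=-0.134, θ₁=-1.256, ω₁=-4.591, θ₂=-0.053, ω₂=0.751
Max |angle| over trajectory = 1.256 rad = 71.9°.

Answer: 71.9°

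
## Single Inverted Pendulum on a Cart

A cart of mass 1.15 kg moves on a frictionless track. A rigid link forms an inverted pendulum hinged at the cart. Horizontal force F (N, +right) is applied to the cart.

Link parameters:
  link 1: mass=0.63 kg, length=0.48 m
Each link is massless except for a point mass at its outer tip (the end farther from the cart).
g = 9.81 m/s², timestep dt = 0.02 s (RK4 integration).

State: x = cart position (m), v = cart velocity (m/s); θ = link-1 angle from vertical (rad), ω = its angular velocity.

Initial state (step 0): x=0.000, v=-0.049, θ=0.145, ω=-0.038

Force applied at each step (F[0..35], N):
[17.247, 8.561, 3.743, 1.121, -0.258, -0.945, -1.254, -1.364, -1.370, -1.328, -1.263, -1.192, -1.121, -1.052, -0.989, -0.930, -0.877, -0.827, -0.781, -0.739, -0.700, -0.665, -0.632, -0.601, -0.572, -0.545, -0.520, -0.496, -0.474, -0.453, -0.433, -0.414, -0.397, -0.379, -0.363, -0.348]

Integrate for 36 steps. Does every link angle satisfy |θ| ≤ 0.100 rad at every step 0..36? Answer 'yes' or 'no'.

apply F[0]=+17.247 → step 1: x=0.002, v=0.233, θ=0.139, ω=-0.561
apply F[1]=+8.561 → step 2: x=0.008, v=0.367, θ=0.126, ω=-0.783
apply F[2]=+3.743 → step 3: x=0.016, v=0.419, θ=0.109, ω=-0.844
apply F[3]=+1.121 → step 4: x=0.024, v=0.428, θ=0.093, ω=-0.821
apply F[4]=-0.258 → step 5: x=0.033, v=0.415, θ=0.077, ω=-0.759
apply F[5]=-0.945 → step 6: x=0.041, v=0.391, θ=0.063, ω=-0.682
apply F[6]=-1.254 → step 7: x=0.048, v=0.364, θ=0.050, ω=-0.601
apply F[7]=-1.364 → step 8: x=0.055, v=0.335, θ=0.038, ω=-0.525
apply F[8]=-1.370 → step 9: x=0.062, v=0.308, θ=0.029, ω=-0.454
apply F[9]=-1.328 → step 10: x=0.068, v=0.282, θ=0.020, ω=-0.390
apply F[10]=-1.263 → step 11: x=0.073, v=0.259, θ=0.013, ω=-0.334
apply F[11]=-1.192 → step 12: x=0.078, v=0.237, θ=0.007, ω=-0.285
apply F[12]=-1.121 → step 13: x=0.082, v=0.217, θ=0.002, ω=-0.242
apply F[13]=-1.052 → step 14: x=0.087, v=0.199, θ=-0.003, ω=-0.204
apply F[14]=-0.989 → step 15: x=0.090, v=0.182, θ=-0.007, ω=-0.171
apply F[15]=-0.930 → step 16: x=0.094, v=0.167, θ=-0.010, ω=-0.143
apply F[16]=-0.877 → step 17: x=0.097, v=0.153, θ=-0.012, ω=-0.118
apply F[17]=-0.827 → step 18: x=0.100, v=0.140, θ=-0.015, ω=-0.097
apply F[18]=-0.781 → step 19: x=0.103, v=0.128, θ=-0.016, ω=-0.078
apply F[19]=-0.739 → step 20: x=0.105, v=0.117, θ=-0.018, ω=-0.062
apply F[20]=-0.700 → step 21: x=0.107, v=0.107, θ=-0.019, ω=-0.048
apply F[21]=-0.665 → step 22: x=0.109, v=0.097, θ=-0.020, ω=-0.036
apply F[22]=-0.632 → step 23: x=0.111, v=0.088, θ=-0.020, ω=-0.026
apply F[23]=-0.601 → step 24: x=0.113, v=0.080, θ=-0.021, ω=-0.017
apply F[24]=-0.572 → step 25: x=0.114, v=0.072, θ=-0.021, ω=-0.010
apply F[25]=-0.545 → step 26: x=0.116, v=0.065, θ=-0.021, ω=-0.003
apply F[26]=-0.520 → step 27: x=0.117, v=0.058, θ=-0.021, ω=0.002
apply F[27]=-0.496 → step 28: x=0.118, v=0.052, θ=-0.021, ω=0.007
apply F[28]=-0.474 → step 29: x=0.119, v=0.046, θ=-0.021, ω=0.011
apply F[29]=-0.453 → step 30: x=0.120, v=0.040, θ=-0.021, ω=0.014
apply F[30]=-0.433 → step 31: x=0.121, v=0.035, θ=-0.020, ω=0.017
apply F[31]=-0.414 → step 32: x=0.121, v=0.030, θ=-0.020, ω=0.019
apply F[32]=-0.397 → step 33: x=0.122, v=0.025, θ=-0.020, ω=0.021
apply F[33]=-0.379 → step 34: x=0.122, v=0.021, θ=-0.019, ω=0.022
apply F[34]=-0.363 → step 35: x=0.123, v=0.016, θ=-0.019, ω=0.023
apply F[35]=-0.348 → step 36: x=0.123, v=0.012, θ=-0.018, ω=0.024
Max |angle| over trajectory = 0.145 rad; bound = 0.100 → exceeded.

Answer: no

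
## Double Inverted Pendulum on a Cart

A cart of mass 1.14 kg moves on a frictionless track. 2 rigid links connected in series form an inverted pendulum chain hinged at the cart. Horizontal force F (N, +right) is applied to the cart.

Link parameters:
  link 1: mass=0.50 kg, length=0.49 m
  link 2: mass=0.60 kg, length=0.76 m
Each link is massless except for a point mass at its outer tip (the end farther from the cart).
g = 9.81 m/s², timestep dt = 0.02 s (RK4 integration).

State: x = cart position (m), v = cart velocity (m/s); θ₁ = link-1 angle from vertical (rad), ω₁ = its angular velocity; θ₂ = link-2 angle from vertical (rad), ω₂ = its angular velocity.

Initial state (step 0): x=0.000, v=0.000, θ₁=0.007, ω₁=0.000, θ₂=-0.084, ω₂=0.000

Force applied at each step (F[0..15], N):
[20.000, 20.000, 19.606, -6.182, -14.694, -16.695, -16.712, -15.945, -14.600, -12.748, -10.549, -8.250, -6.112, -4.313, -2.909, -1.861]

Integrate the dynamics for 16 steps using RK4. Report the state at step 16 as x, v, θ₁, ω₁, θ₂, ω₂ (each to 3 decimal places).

apply F[0]=+20.000 → step 1: x=0.003, v=0.350, θ₁=0.000, ω₁=-0.670, θ₂=-0.085, ω₂=-0.050
apply F[1]=+20.000 → step 2: x=0.014, v=0.702, θ₁=-0.020, ω₁=-1.359, θ₂=-0.086, ω₂=-0.090
apply F[2]=+19.606 → step 3: x=0.032, v=1.052, θ₁=-0.054, ω₁=-2.066, θ₂=-0.088, ω₂=-0.113
apply F[3]=-6.182 → step 4: x=0.052, v=0.955, θ₁=-0.094, ω₁=-1.893, θ₂=-0.090, ω₂=-0.120
apply F[4]=-14.694 → step 5: x=0.068, v=0.718, θ₁=-0.127, ω₁=-1.466, θ₂=-0.093, ω₂=-0.109
apply F[5]=-16.695 → step 6: x=0.080, v=0.454, θ₁=-0.152, ω₁=-1.013, θ₂=-0.095, ω₂=-0.080
apply F[6]=-16.712 → step 7: x=0.087, v=0.196, θ₁=-0.168, ω₁=-0.593, θ₂=-0.096, ω₂=-0.037
apply F[7]=-15.945 → step 8: x=0.088, v=-0.046, θ₁=-0.176, ω₁=-0.220, θ₂=-0.096, ω₂=0.014
apply F[8]=-14.600 → step 9: x=0.085, v=-0.263, θ₁=-0.177, ω₁=0.100, θ₂=-0.095, ω₂=0.068
apply F[9]=-12.748 → step 10: x=0.078, v=-0.449, θ₁=-0.173, ω₁=0.360, θ₂=-0.093, ω₂=0.120
apply F[10]=-10.549 → step 11: x=0.067, v=-0.599, θ₁=-0.163, ω₁=0.555, θ₂=-0.090, ω₂=0.168
apply F[11]=-8.250 → step 12: x=0.054, v=-0.713, θ₁=-0.151, ω₁=0.687, θ₂=-0.087, ω₂=0.209
apply F[12]=-6.112 → step 13: x=0.039, v=-0.792, θ₁=-0.137, ω₁=0.761, θ₂=-0.082, ω₂=0.243
apply F[13]=-4.313 → step 14: x=0.023, v=-0.844, θ₁=-0.121, ω₁=0.791, θ₂=-0.077, ω₂=0.271
apply F[14]=-2.909 → step 15: x=0.006, v=-0.874, θ₁=-0.105, ω₁=0.789, θ₂=-0.071, ω₂=0.292
apply F[15]=-1.861 → step 16: x=-0.012, v=-0.889, θ₁=-0.090, ω₁=0.766, θ₂=-0.065, ω₂=0.308

Answer: x=-0.012, v=-0.889, θ₁=-0.090, ω₁=0.766, θ₂=-0.065, ω₂=0.308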